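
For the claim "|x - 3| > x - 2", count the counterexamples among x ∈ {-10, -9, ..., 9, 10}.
Counterexamples in [-10, 10]: {3, 4, 5, 6, 7, 8, 9, 10}.

Counting them gives 8 values.

Answer: 8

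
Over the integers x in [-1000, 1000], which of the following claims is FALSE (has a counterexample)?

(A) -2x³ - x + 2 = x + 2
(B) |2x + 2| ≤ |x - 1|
(A) x = 1: LHS = -2·1³ - 1 + 2 = -1, RHS = 1 + 2 = 3; -1 = 3 — FAILS
(B) x = 0: LHS = |2·0 + 2| = |2| = 2, RHS = |0 - 1| = |-1| = 1; 2 ≤ 1 — FAILS

Answer: Both A and B are false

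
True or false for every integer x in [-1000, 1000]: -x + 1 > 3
The claim fails at x = 0:
x = 0: LHS = -0 + 1 = 1; 1 > 3 — FAILS

Because a single integer refutes it, the statement is false.

Answer: False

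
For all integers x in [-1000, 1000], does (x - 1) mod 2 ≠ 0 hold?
The claim fails at x = 1:
x = 1: LHS = (1 - 1) mod 2 = 0 mod 2 = 0; 0 ≠ 0 — FAILS

Because a single integer refutes it, the statement is false.

Answer: False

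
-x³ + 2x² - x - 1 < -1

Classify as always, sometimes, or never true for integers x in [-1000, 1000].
Holds at x = 2: LHS = -2³ + 2·2² - 2 - 1 = -3; -3 < -1 — holds
Fails at x = 0: LHS = -0³ + 2·0² - 0 - 1 = -1; -1 < -1 — FAILS
It is satisfied by some integers in the range but not all.

Answer: Sometimes true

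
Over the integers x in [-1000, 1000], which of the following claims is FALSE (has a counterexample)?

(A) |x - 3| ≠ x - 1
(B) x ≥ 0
(A) x = 2: LHS = |2 - 3| = |-1| = 1, RHS = 2 - 1 = 1; 1 ≠ 1 — FAILS
(B) x = -1: -1 ≥ 0 — FAILS

Answer: Both A and B are false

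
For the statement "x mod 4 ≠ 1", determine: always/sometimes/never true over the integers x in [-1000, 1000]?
Holds at x = 0: LHS = 0 mod 4 = 0; 0 ≠ 1 — holds
Fails at x = 1: LHS = 1 mod 4 = 1; 1 ≠ 1 — FAILS
It is satisfied by some integers in the range but not all.

Answer: Sometimes true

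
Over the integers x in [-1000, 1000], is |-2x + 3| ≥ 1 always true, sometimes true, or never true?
Over all integers in [-1000, 1000], LHS − RHS is smallest at x = 1, where it equals 0:
x = 1: LHS = |-2·1 + 3| = |1| = 1; 1 ≥ 1 — holds
At the ends of the range:
x = -1000: LHS = |-2·(-1000) + 3| = |2003| = 2003; 2003 ≥ 1 — holds
x = 1000: LHS = |-2·1000 + 3| = |-1997| = 1997; 1997 ≥ 1 — holds
Hence LHS − RHS is never negative, i.e. LHS ≥ RHS throughout, so the relation holds for every integer in [-1000, 1000].

No counterexample exists.

Answer: Always true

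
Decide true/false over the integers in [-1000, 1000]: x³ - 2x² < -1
The claim fails at x = 0:
x = 0: LHS = 0³ - 2·0² = 0; 0 < -1 — FAILS

Because a single integer refutes it, the statement is false.

Answer: False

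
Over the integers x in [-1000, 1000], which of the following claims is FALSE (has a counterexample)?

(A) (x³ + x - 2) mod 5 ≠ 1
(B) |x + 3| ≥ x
(A) x = -1: LHS = ((-1)³ + (-1) - 2) mod 5 = (-4) mod 5 = 1; 1 ≠ 1 — FAILS

(B) Over all integers in [-1000, 1000], LHS − RHS is smallest at x = 0, where it equals 3:
x = 0: LHS = |0 + 3| = |3| = 3; 3 ≥ 0 — holds
At the ends of the range:
x = -1000: LHS = |(-1000) + 3| = |-997| = 997; 997 ≥ -1000 — holds
x = 1000: LHS = |1000 + 3| = |1003| = 1003; 1003 ≥ 1000 — holds
Hence LHS − RHS is never negative, i.e. LHS ≥ RHS throughout, so the relation holds for every integer in [-1000, 1000].

Only (A) has a counterexample.

Answer: A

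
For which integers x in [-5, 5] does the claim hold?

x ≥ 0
Holds for: {0, 1, 2, 3, 4, 5}
Fails for: {-5, -4, -3, -2, -1}

Answer: {0, 1, 2, 3, 4, 5}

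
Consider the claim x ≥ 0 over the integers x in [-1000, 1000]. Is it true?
The claim fails at x = -1:
x = -1: -1 ≥ 0 — FAILS

Because a single integer refutes it, the statement is false.

Answer: False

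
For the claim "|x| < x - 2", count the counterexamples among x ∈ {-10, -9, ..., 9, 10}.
Counterexamples in [-10, 10]: {-10, -9, -8, -7, -6, -5, -4, -3, -2, -1, 0, 1, 2, 3, 4, 5, 6, 7, 8, 9, 10}.

Counting them gives 21 values.

Answer: 21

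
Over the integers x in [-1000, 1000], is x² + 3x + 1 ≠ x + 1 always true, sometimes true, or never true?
Holds at x = 1: LHS = 1² + 3·1 + 1 = 5, RHS = 1 + 1 = 2; 5 ≠ 2 — holds
Fails at x = 0: LHS = 0² + 3·0 + 1 = 1, RHS = 0 + 1 = 1; 1 ≠ 1 — FAILS
It is satisfied by some integers in the range but not all.

Answer: Sometimes true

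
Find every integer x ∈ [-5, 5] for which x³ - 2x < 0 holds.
Holds for: {-5, -4, -3, -2, 1}
Fails for: {-1, 0, 2, 3, 4, 5}

Answer: {-5, -4, -3, -2, 1}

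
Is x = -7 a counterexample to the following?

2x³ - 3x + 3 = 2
Substitute x = -7 into the relation:
x = -7: LHS = 2·(-7)³ - 3·(-7) + 3 = -662; -662 = 2 — FAILS

Since the claim fails at x = -7, this value is a counterexample.

Answer: Yes, x = -7 is a counterexample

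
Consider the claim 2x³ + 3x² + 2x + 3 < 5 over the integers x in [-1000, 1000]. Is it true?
The claim fails at x = 1:
x = 1: LHS = 2·1³ + 3·1² + 2·1 + 3 = 10; 10 < 5 — FAILS

Because a single integer refutes it, the statement is false.

Answer: False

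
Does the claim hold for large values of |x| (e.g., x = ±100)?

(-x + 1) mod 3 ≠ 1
x = 100: LHS = (-100 + 1) mod 3 = (-99) mod 3 = 0; 0 ≠ 1 — holds
x = -100: LHS = (-(-100) + 1) mod 3 = 101 mod 3 = 2; 2 ≠ 1 — holds

Answer: Yes, holds for both x = 100 and x = -100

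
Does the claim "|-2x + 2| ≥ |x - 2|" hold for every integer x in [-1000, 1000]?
The claim fails at x = 1:
x = 1: LHS = |-2·1 + 2| = |0| = 0, RHS = |1 - 2| = |-1| = 1; 0 ≥ 1 — FAILS

Because a single integer refutes it, the statement is false.

Answer: False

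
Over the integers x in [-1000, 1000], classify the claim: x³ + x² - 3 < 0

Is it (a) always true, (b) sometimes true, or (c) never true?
Holds at x = 0: LHS = 0³ + 0² - 3 = -3; -3 < 0 — holds
Fails at x = 2: LHS = 2³ + 2² - 3 = 9; 9 < 0 — FAILS
It is satisfied by some integers in the range but not all.

Answer: Sometimes true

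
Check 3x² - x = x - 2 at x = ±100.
x = 100: LHS = 3·100² - 100 = 29900, RHS = 100 - 2 = 98; 29900 = 98 — FAILS
x = -100: LHS = 3·(-100)² - (-100) = 30100, RHS = (-100) - 2 = -102; 30100 = -102 — FAILS

Answer: No, fails for both x = 100 and x = -100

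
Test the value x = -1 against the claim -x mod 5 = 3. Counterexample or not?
Substitute x = -1 into the relation:
x = -1: LHS = (-(-1)) mod 5 = 1 mod 5 = 1; 1 = 3 — FAILS

Since the claim fails at x = -1, this value is a counterexample.

Answer: Yes, x = -1 is a counterexample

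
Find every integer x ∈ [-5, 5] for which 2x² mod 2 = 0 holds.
For a polynomial with integer coefficients, its value mod 2 depends only on x mod 2, so it suffices to check one representative of each residue class, x = 0, 1:
x = 0: LHS = (2·0²) mod 2 = 0 mod 2 = 0; 0 = 0 — holds
x = 1: LHS = (2·1²) mod 2 = 2 mod 2 = 0; 0 = 0 — holds
The relation holds in every residue class, so the relation holds for every integer in [-5, 5].

Answer: All integers in [-5, 5]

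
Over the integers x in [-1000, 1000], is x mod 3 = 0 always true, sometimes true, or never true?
Holds at x = 0: LHS = 0 mod 3 = 0; 0 = 0 — holds
Fails at x = 1: LHS = 1 mod 3 = 1; 1 = 0 — FAILS
It is satisfied by some integers in the range but not all.

Answer: Sometimes true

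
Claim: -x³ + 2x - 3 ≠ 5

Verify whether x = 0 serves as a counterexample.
Substitute x = 0 into the relation:
x = 0: LHS = -0³ + 2·0 - 3 = -3; -3 ≠ 5 — holds

The relation holds at x = 0, so it is not a counterexample.

Answer: No, x = 0 is not a counterexample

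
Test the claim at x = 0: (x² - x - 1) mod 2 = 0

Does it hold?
x = 0: LHS = (0² - 0 - 1) mod 2 = (-1) mod 2 = 1; 1 = 0 — FAILS

The relation fails at x = 0, so x = 0 is a counterexample.

Answer: No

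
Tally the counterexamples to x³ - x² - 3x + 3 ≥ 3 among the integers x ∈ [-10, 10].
Counterexamples in [-10, 10]: {-10, -9, -8, -7, -6, -5, -4, -3, -2, 1, 2}.

Counting them gives 11 values.

Answer: 11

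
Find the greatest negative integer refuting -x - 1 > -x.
Testing negative integers from -1 downward:
x = -1: LHS = -(-1) - 1 = 0, RHS = -(-1) = 1; 0 > 1 — FAILS  ← closest negative counterexample to 0

Answer: x = -1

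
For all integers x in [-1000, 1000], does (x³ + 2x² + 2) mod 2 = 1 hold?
The claim fails at x = 0:
x = 0: LHS = (0³ + 2·0² + 2) mod 2 = 2 mod 2 = 0; 0 = 1 — FAILS

Because a single integer refutes it, the statement is false.

Answer: False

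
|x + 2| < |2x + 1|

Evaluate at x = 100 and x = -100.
x = 100: LHS = |100 + 2| = |102| = 102, RHS = |2·100 + 1| = |201| = 201; 102 < 201 — holds
x = -100: LHS = |(-100) + 2| = |-98| = 98, RHS = |2·(-100) + 1| = |-199| = 199; 98 < 199 — holds

Answer: Yes, holds for both x = 100 and x = -100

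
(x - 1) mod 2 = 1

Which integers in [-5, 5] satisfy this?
Holds for: {-4, -2, 0, 2, 4}
Fails for: {-5, -3, -1, 1, 3, 5}

Answer: {-4, -2, 0, 2, 4}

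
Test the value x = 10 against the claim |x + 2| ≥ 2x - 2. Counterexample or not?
Substitute x = 10 into the relation:
x = 10: LHS = |10 + 2| = |12| = 12, RHS = 2·10 - 2 = 18; 12 ≥ 18 — FAILS

Since the claim fails at x = 10, this value is a counterexample.

Answer: Yes, x = 10 is a counterexample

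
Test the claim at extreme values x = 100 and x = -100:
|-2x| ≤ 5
x = 100: LHS = |-2·100| = |-200| = 200; 200 ≤ 5 — FAILS
x = -100: LHS = |-2·(-100)| = |200| = 200; 200 ≤ 5 — FAILS

Answer: No, fails for both x = 100 and x = -100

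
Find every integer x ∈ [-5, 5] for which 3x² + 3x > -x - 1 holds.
Holds for: {-5, -4, -3, -2, 0, 1, 2, 3, 4, 5}
Fails for: {-1}

Answer: {-5, -4, -3, -2, 0, 1, 2, 3, 4, 5}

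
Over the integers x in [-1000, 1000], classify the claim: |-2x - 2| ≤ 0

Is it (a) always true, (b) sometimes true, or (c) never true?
Holds at x = -1: LHS = |-2·(-1) - 2| = |0| = 0; 0 ≤ 0 — holds
Fails at x = 0: LHS = |-2·0 - 2| = |-2| = 2; 2 ≤ 0 — FAILS
It is satisfied by some integers in the range but not all.

Answer: Sometimes true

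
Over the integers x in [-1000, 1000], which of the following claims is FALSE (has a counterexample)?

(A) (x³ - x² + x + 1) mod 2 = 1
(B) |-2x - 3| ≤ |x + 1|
(A) x = 1: LHS = (1³ - 1² + 1 + 1) mod 2 = 2 mod 2 = 0; 0 = 1 — FAILS
(B) x = 0: LHS = |-2·0 - 3| = |-3| = 3, RHS = |0 + 1| = |1| = 1; 3 ≤ 1 — FAILS

Answer: Both A and B are false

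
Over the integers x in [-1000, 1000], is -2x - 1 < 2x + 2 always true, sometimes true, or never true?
Holds at x = 0: LHS = -2·0 - 1 = -1, RHS = 2·0 + 2 = 2; -1 < 2 — holds
Fails at x = -1: LHS = -2·(-1) - 1 = 1, RHS = 2·(-1) + 2 = 0; 1 < 0 — FAILS
It is satisfied by some integers in the range but not all.

Answer: Sometimes true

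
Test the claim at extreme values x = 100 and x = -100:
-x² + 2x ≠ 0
x = 100: LHS = -100² + 2·100 = -9800; -9800 ≠ 0 — holds
x = -100: LHS = -(-100)² + 2·(-100) = -10200; -10200 ≠ 0 — holds

Answer: Yes, holds for both x = 100 and x = -100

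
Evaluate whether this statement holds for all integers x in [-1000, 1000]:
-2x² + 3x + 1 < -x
The claim fails at x = 0:
x = 0: LHS = -2·0² + 3·0 + 1 = 1, RHS = -0 = 0; 1 < 0 — FAILS

Because a single integer refutes it, the statement is false.

Answer: False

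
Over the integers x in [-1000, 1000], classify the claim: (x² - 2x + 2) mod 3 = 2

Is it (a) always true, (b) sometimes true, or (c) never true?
Holds at x = 0: LHS = (0² - 2·0 + 2) mod 3 = 2 mod 3 = 2; 2 = 2 — holds
Fails at x = 1: LHS = (1² - 2·1 + 2) mod 3 = 1 mod 3 = 1; 1 = 2 — FAILS
It is satisfied by some integers in the range but not all.

Answer: Sometimes true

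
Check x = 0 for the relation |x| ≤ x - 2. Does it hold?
x = 0: LHS = |0| = 0, RHS = 0 - 2 = -2; 0 ≤ -2 — FAILS

The relation fails at x = 0, so x = 0 is a counterexample.

Answer: No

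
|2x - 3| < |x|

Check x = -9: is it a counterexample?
Substitute x = -9 into the relation:
x = -9: LHS = |2·(-9) - 3| = |-21| = 21, RHS = |-9| = 9; 21 < 9 — FAILS

Since the claim fails at x = -9, this value is a counterexample.

Answer: Yes, x = -9 is a counterexample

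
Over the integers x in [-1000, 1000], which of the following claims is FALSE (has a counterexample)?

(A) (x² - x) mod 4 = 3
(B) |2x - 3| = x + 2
(A) x = 0: LHS = (0² - 0) mod 4 = 0 mod 4 = 0; 0 = 3 — FAILS
(B) x = 0: LHS = |2·0 - 3| = |-3| = 3, RHS = 0 + 2 = 2; 3 = 2 — FAILS

Answer: Both A and B are false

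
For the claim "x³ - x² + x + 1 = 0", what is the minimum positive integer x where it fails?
Testing positive integers:
x = 1: LHS = 1³ - 1² + 1 + 1 = 2; 2 = 0 — FAILS  ← smallest positive counterexample

Answer: x = 1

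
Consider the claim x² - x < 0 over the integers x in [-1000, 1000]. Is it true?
The claim fails at x = 0:
x = 0: LHS = 0² - 0 = 0; 0 < 0 — FAILS

Because a single integer refutes it, the statement is false.

Answer: False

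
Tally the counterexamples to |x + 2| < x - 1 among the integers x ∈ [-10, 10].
Counterexamples in [-10, 10]: {-10, -9, -8, -7, -6, -5, -4, -3, -2, -1, 0, 1, 2, 3, 4, 5, 6, 7, 8, 9, 10}.

Counting them gives 21 values.

Answer: 21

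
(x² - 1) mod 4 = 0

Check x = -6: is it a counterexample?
Substitute x = -6 into the relation:
x = -6: LHS = ((-6)² - 1) mod 4 = 35 mod 4 = 3; 3 = 0 — FAILS

Since the claim fails at x = -6, this value is a counterexample.

Answer: Yes, x = -6 is a counterexample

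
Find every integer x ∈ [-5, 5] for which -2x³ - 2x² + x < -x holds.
Holds for: {-1, 1, 2, 3, 4, 5}
Fails for: {-5, -4, -3, -2, 0}

Answer: {-1, 1, 2, 3, 4, 5}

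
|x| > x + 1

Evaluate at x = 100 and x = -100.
x = 100: LHS = |100| = 100, RHS = 100 + 1 = 101; 100 > 101 — FAILS
x = -100: LHS = |-100| = 100, RHS = (-100) + 1 = -99; 100 > -99 — holds

Answer: Partially: fails for x = 100, holds for x = -100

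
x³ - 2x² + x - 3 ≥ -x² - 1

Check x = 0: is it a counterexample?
Substitute x = 0 into the relation:
x = 0: LHS = 0³ - 2·0² + 0 - 3 = -3, RHS = -0² - 1 = -1; -3 ≥ -1 — FAILS

Since the claim fails at x = 0, this value is a counterexample.

Answer: Yes, x = 0 is a counterexample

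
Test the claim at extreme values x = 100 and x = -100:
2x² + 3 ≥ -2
x = 100: LHS = 2·100² + 3 = 20003; 20003 ≥ -2 — holds
x = -100: LHS = 2·(-100)² + 3 = 20003; 20003 ≥ -2 — holds

Answer: Yes, holds for both x = 100 and x = -100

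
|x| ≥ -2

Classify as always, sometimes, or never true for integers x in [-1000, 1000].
An absolute value is never negative, so the left side is ≥ 0 for every x, while the right side is -2. Tightest case in [-1000, 1000] is x = 0:
x = 0: LHS = |0| = 0; 0 ≥ -2 — holds
Hence LHS − RHS is never negative, i.e. LHS ≥ RHS throughout, so the relation holds for every integer in [-1000, 1000].

No counterexample exists.

Answer: Always true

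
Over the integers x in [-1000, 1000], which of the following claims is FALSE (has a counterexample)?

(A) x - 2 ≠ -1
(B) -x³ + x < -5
(A) x = 1: LHS = 1 - 2 = -1; -1 ≠ -1 — FAILS
(B) x = 0: LHS = -0³ + 0 = 0; 0 < -5 — FAILS

Answer: Both A and B are false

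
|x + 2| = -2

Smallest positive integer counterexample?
Testing positive integers:
x = 1: LHS = |1 + 2| = |3| = 3; 3 = -2 — FAILS  ← smallest positive counterexample

Answer: x = 1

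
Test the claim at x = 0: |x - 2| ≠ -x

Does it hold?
x = 0: LHS = |0 - 2| = |-2| = 2, RHS = -0 = 0; 2 ≠ 0 — holds

The relation is satisfied at x = 0.

Answer: Yes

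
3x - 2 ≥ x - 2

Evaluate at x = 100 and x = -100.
x = 100: LHS = 3·100 - 2 = 298, RHS = 100 - 2 = 98; 298 ≥ 98 — holds
x = -100: LHS = 3·(-100) - 2 = -302, RHS = (-100) - 2 = -102; -302 ≥ -102 — FAILS

Answer: Partially: holds for x = 100, fails for x = -100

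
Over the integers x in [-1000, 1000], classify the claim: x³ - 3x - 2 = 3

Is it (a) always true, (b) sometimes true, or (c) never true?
Track d = LHS − RHS over the integers in [-1000, 1000]. Equality would need d = 0, but d changes sign only between consecutive integers, jumping over 0:
x = 2: LHS = 2³ - 3·2 - 2 = 0; 0 = 3 — FAILS  (d = -3)
x = 3: LHS = 3³ - 3·3 - 2 = 16; 16 = 3 — FAILS  (d = 13)
Away from these crossings d keeps a constant sign, and checking every integer in [-1000, 1000] confirms d ≠ 0 throughout. Hence the two sides are never equal, so the claimed relation (=) fails for every integer in [-1000, 1000].

No integer in the range satisfies it.

Answer: Never true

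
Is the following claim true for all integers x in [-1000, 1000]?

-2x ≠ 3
Track d = LHS − RHS over the integers in [-1000, 1000]. Equality would need d = 0, but d changes sign only between consecutive integers, jumping over 0:
x = -2: LHS = -2·(-2) = 4; 4 ≠ 3 — holds  (d = 1)
x = -1: LHS = -2·(-1) = 2; 2 ≠ 3 — holds  (d = -1)
Away from these crossings d keeps a constant sign, and checking every integer in [-1000, 1000] confirms d ≠ 0 throughout. Hence the two sides are never equal, so the relation holds for every integer in [-1000, 1000].

No counterexample exists.

Answer: True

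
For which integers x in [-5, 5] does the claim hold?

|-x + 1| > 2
Holds for: {-5, -4, -3, -2, 4, 5}
Fails for: {-1, 0, 1, 2, 3}

Answer: {-5, -4, -3, -2, 4, 5}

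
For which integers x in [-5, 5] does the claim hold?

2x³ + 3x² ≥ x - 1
Holds for: {-1, 0, 1, 2, 3, 4, 5}
Fails for: {-5, -4, -3, -2}

Answer: {-1, 0, 1, 2, 3, 4, 5}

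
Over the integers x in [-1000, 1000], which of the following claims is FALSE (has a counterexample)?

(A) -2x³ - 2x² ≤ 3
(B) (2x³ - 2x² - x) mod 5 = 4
(A) x = -2: LHS = -2·(-2)³ - 2·(-2)² = 8; 8 ≤ 3 — FAILS
(B) x = 0: LHS = (2·0³ - 2·0² - 0) mod 5 = 0 mod 5 = 0; 0 = 4 — FAILS

Answer: Both A and B are false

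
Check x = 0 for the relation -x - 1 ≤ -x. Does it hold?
x = 0: LHS = -0 - 1 = -1, RHS = -0 = 0; -1 ≤ 0 — holds

The relation is satisfied at x = 0.

Answer: Yes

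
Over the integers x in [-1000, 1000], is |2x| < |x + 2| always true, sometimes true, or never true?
Holds at x = 0: LHS = |2·0| = |0| = 0, RHS = |0 + 2| = |2| = 2; 0 < 2 — holds
Fails at x = -1: LHS = |2·(-1)| = |-2| = 2, RHS = |(-1) + 2| = |1| = 1; 2 < 1 — FAILS
It is satisfied by some integers in the range but not all.

Answer: Sometimes true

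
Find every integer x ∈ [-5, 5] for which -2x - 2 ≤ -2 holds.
Holds for: {0, 1, 2, 3, 4, 5}
Fails for: {-5, -4, -3, -2, -1}

Answer: {0, 1, 2, 3, 4, 5}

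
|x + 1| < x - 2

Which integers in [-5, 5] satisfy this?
Over all integers in [-5, 5], LHS − RHS is smallest at x = 0, where it equals 3:
x = 0: LHS = |0 + 1| = |1| = 1, RHS = 0 - 2 = -2; 1 < -2 — FAILS
At the ends of the range:
x = -5: LHS = |(-5) + 1| = |-4| = 4, RHS = (-5) - 2 = -7; 4 < -7 — FAILS
x = 5: LHS = |5 + 1| = |6| = 6, RHS = 5 - 2 = 3; 6 < 3 — FAILS
Hence LHS − RHS is never negative, i.e. LHS ≥ RHS throughout, so the claimed relation (<) fails for every integer in [-5, 5].

Answer: None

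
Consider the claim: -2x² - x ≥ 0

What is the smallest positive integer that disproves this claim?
Testing positive integers:
x = 1: LHS = -2·1² - 1 = -3; -3 ≥ 0 — FAILS  ← smallest positive counterexample

Answer: x = 1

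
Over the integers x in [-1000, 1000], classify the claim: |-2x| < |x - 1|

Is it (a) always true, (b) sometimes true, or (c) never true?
Holds at x = 0: LHS = |-2·0| = |0| = 0, RHS = |0 - 1| = |-1| = 1; 0 < 1 — holds
Fails at x = 1: LHS = |-2·1| = |-2| = 2, RHS = |1 - 1| = |0| = 0; 2 < 0 — FAILS
It is satisfied by some integers in the range but not all.

Answer: Sometimes true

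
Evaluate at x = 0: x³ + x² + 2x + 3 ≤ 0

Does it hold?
x = 0: LHS = 0³ + 0² + 2·0 + 3 = 3; 3 ≤ 0 — FAILS

The relation fails at x = 0, so x = 0 is a counterexample.

Answer: No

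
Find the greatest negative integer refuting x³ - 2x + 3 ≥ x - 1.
Testing negative integers from -1 downward:
x = -1: LHS = (-1)³ - 2·(-1) + 3 = 4, RHS = (-1) - 1 = -2; 4 ≥ -2 — holds
x = -2: LHS = (-2)³ - 2·(-2) + 3 = -1, RHS = (-2) - 1 = -3; -1 ≥ -3 — holds
x = -3: LHS = (-3)³ - 2·(-3) + 3 = -18, RHS = (-3) - 1 = -4; -18 ≥ -4 — FAILS  ← closest negative counterexample to 0

Answer: x = -3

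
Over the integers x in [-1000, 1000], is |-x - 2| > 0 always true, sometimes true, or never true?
Holds at x = 0: LHS = |-0 - 2| = |-2| = 2; 2 > 0 — holds
Fails at x = -2: LHS = |-(-2) - 2| = |0| = 0; 0 > 0 — FAILS
It is satisfied by some integers in the range but not all.

Answer: Sometimes true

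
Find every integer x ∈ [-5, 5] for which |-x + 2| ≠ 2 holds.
Holds for: {-5, -4, -3, -2, -1, 1, 2, 3, 5}
Fails for: {0, 4}

Answer: {-5, -4, -3, -2, -1, 1, 2, 3, 5}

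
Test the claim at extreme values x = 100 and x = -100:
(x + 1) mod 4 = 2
x = 100: LHS = (100 + 1) mod 4 = 101 mod 4 = 1; 1 = 2 — FAILS
x = -100: LHS = ((-100) + 1) mod 4 = (-99) mod 4 = 1; 1 = 2 — FAILS

Answer: No, fails for both x = 100 and x = -100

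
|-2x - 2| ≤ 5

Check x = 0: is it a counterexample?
Substitute x = 0 into the relation:
x = 0: LHS = |-2·0 - 2| = |-2| = 2; 2 ≤ 5 — holds

The claim holds here, so x = 0 is not a counterexample. (A counterexample exists elsewhere, e.g. x = 2.)

Answer: No, x = 0 is not a counterexample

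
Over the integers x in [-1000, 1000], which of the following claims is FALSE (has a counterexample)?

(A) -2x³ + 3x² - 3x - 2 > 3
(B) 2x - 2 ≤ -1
(A) x = 0: LHS = -2·0³ + 3·0² - 3·0 - 2 = -2; -2 > 3 — FAILS
(B) x = 1: LHS = 2·1 - 2 = 0; 0 ≤ -1 — FAILS

Answer: Both A and B are false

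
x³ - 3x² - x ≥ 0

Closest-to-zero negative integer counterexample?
Testing negative integers from -1 downward:
x = -1: LHS = (-1)³ - 3·(-1)² - (-1) = -3; -3 ≥ 0 — FAILS  ← closest negative counterexample to 0

Answer: x = -1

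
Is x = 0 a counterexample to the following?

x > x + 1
Substitute x = 0 into the relation:
x = 0: RHS = 0 + 1 = 1; 0 > 1 — FAILS

Since the claim fails at x = 0, this value is a counterexample.

Answer: Yes, x = 0 is a counterexample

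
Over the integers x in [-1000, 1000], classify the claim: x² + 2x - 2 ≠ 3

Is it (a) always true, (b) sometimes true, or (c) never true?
Track d = LHS − RHS over the integers in [-1000, 1000]. Equality would need d = 0, but d changes sign only between consecutive integers, jumping over 0:
x = -4: LHS = (-4)² + 2·(-4) - 2 = 6; 6 ≠ 3 — holds  (d = 3)
x = -3: LHS = (-3)² + 2·(-3) - 2 = 1; 1 ≠ 3 — holds  (d = -2)
x = 1: LHS = 1² + 2·1 - 2 = 1; 1 ≠ 3 — holds  (d = -2)
x = 2: LHS = 2² + 2·2 - 2 = 6; 6 ≠ 3 — holds  (d = 3)
Away from these crossings d keeps a constant sign, and checking every integer in [-1000, 1000] confirms d ≠ 0 throughout. Hence the two sides are never equal, so the relation holds for every integer in [-1000, 1000].

No counterexample exists.

Answer: Always true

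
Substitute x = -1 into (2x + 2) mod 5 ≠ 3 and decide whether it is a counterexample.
Substitute x = -1 into the relation:
x = -1: LHS = (2·(-1) + 2) mod 5 = 0 mod 5 = 0; 0 ≠ 3 — holds

The claim holds here, so x = -1 is not a counterexample. (A counterexample exists elsewhere, e.g. x = -2.)

Answer: No, x = -1 is not a counterexample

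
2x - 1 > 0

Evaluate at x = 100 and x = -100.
x = 100: LHS = 2·100 - 1 = 199; 199 > 0 — holds
x = -100: LHS = 2·(-100) - 1 = -201; -201 > 0 — FAILS

Answer: Partially: holds for x = 100, fails for x = -100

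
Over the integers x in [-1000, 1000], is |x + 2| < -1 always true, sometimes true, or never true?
An absolute value is never negative, so the left side is ≥ 0 for every x, while the right side is -1. Tightest case in [-1000, 1000] is x = -2:
x = -2: LHS = |(-2) + 2| = |0| = 0; 0 < -1 — FAILS
Hence LHS − RHS is never negative, i.e. LHS ≥ RHS throughout, so the claimed relation (<) fails for every integer in [-1000, 1000].

No integer in the range satisfies it.

Answer: Never true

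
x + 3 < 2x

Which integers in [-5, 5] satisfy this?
Holds for: {4, 5}
Fails for: {-5, -4, -3, -2, -1, 0, 1, 2, 3}

Answer: {4, 5}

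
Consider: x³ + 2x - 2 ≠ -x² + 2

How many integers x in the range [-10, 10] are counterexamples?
Counterexamples in [-10, 10]: {1}.

Counting them gives 1 values.

Answer: 1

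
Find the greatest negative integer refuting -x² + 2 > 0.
Testing negative integers from -1 downward:
x = -1: LHS = -(-1)² + 2 = 1; 1 > 0 — holds
x = -2: LHS = -(-2)² + 2 = -2; -2 > 0 — FAILS  ← closest negative counterexample to 0

Answer: x = -2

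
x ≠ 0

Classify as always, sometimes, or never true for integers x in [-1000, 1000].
Holds at x = 1: 1 ≠ 0 — holds
Fails at x = 0: 0 ≠ 0 — FAILS
It is satisfied by some integers in the range but not all.

Answer: Sometimes true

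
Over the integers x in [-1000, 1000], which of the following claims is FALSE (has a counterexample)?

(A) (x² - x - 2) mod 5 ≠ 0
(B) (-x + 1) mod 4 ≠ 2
(A) x = -1: LHS = ((-1)² - (-1) - 2) mod 5 = 0 mod 5 = 0; 0 ≠ 0 — FAILS
(B) x = -1: LHS = (-(-1) + 1) mod 4 = 2 mod 4 = 2; 2 ≠ 2 — FAILS

Answer: Both A and B are false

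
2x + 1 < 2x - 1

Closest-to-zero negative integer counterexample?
Testing negative integers from -1 downward:
x = -1: LHS = 2·(-1) + 1 = -1, RHS = 2·(-1) - 1 = -3; -1 < -3 — FAILS  ← closest negative counterexample to 0

Answer: x = -1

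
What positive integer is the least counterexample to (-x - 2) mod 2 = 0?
Testing positive integers:
x = 1: LHS = (-1 - 2) mod 2 = (-3) mod 2 = 1; 1 = 0 — FAILS  ← smallest positive counterexample

Answer: x = 1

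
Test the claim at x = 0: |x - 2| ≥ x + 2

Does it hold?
x = 0: LHS = |0 - 2| = |-2| = 2, RHS = 0 + 2 = 2; 2 ≥ 2 — holds

The relation is satisfied at x = 0.

Answer: Yes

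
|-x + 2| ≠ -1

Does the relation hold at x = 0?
x = 0: LHS = |-0 + 2| = |2| = 2; 2 ≠ -1 — holds

The relation is satisfied at x = 0.

Answer: Yes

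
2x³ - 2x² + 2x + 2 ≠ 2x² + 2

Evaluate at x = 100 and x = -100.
x = 100: LHS = 2·100³ - 2·100² + 2·100 + 2 = 1980202, RHS = 2·100² + 2 = 20002; 1980202 ≠ 20002 — holds
x = -100: LHS = 2·(-100)³ - 2·(-100)² + 2·(-100) + 2 = -2020198, RHS = 2·(-100)² + 2 = 20002; -2020198 ≠ 20002 — holds

Answer: Yes, holds for both x = 100 and x = -100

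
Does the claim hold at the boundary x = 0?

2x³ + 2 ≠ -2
x = 0: LHS = 2·0³ + 2 = 2; 2 ≠ -2 — holds

The relation is satisfied at x = 0.

Answer: Yes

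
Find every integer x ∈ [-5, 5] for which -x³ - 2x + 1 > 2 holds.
Holds for: {-5, -4, -3, -2, -1}
Fails for: {0, 1, 2, 3, 4, 5}

Answer: {-5, -4, -3, -2, -1}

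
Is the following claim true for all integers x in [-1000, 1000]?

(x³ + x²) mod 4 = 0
The claim fails at x = 1:
x = 1: LHS = (1³ + 1²) mod 4 = 2 mod 4 = 2; 2 = 0 — FAILS

Because a single integer refutes it, the statement is false.

Answer: False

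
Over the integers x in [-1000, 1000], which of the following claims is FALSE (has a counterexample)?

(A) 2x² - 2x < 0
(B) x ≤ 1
(A) x = 0: LHS = 2·0² - 2·0 = 0; 0 < 0 — FAILS
(B) x = 2: 2 ≤ 1 — FAILS

Answer: Both A and B are false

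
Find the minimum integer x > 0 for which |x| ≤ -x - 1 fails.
Testing positive integers:
x = 1: LHS = |1| = 1, RHS = -1 - 1 = -2; 1 ≤ -2 — FAILS  ← smallest positive counterexample

Answer: x = 1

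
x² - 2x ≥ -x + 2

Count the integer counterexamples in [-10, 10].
Counterexamples in [-10, 10]: {0, 1}.

Counting them gives 2 values.

Answer: 2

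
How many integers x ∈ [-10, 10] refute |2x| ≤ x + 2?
Counterexamples in [-10, 10]: {-10, -9, -8, -7, -6, -5, -4, -3, -2, -1, 3, 4, 5, 6, 7, 8, 9, 10}.

Counting them gives 18 values.

Answer: 18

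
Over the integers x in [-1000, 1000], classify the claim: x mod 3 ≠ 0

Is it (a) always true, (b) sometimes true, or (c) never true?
Holds at x = 1: LHS = 1 mod 3 = 1; 1 ≠ 0 — holds
Fails at x = 0: LHS = 0 mod 3 = 0; 0 ≠ 0 — FAILS
It is satisfied by some integers in the range but not all.

Answer: Sometimes true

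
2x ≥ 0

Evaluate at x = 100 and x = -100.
x = 100: LHS = 2·100 = 200; 200 ≥ 0 — holds
x = -100: LHS = 2·(-100) = -200; -200 ≥ 0 — FAILS

Answer: Partially: holds for x = 100, fails for x = -100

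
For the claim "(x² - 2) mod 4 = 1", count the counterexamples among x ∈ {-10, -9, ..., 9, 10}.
Counterexamples in [-10, 10]: {-10, -9, -8, -7, -6, -5, -4, -3, -2, -1, 0, 1, 2, 3, 4, 5, 6, 7, 8, 9, 10}.

Counting them gives 21 values.

Answer: 21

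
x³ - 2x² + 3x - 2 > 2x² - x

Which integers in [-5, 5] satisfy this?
Holds for: {3, 4, 5}
Fails for: {-5, -4, -3, -2, -1, 0, 1, 2}

Answer: {3, 4, 5}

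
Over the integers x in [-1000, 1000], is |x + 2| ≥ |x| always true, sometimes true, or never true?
Holds at x = 0: LHS = |0 + 2| = |2| = 2, RHS = |0| = 0; 2 ≥ 0 — holds
Fails at x = -2: LHS = |(-2) + 2| = |0| = 0, RHS = |-2| = 2; 0 ≥ 2 — FAILS
It is satisfied by some integers in the range but not all.

Answer: Sometimes true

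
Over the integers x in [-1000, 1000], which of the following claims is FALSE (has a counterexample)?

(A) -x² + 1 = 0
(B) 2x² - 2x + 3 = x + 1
(A) x = 0: LHS = -0² + 1 = 1; 1 = 0 — FAILS
(B) x = 0: LHS = 2·0² - 2·0 + 3 = 3, RHS = 0 + 1 = 1; 3 = 1 — FAILS

Answer: Both A and B are false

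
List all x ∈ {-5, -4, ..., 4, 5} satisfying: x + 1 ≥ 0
Holds for: {-1, 0, 1, 2, 3, 4, 5}
Fails for: {-5, -4, -3, -2}

Answer: {-1, 0, 1, 2, 3, 4, 5}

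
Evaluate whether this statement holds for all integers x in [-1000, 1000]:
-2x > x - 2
The claim fails at x = 1:
x = 1: LHS = -2·1 = -2, RHS = 1 - 2 = -1; -2 > -1 — FAILS

Because a single integer refutes it, the statement is false.

Answer: False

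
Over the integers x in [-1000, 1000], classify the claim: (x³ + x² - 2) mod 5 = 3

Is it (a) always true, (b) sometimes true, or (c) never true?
Holds at x = 0: LHS = (0³ + 0² - 2) mod 5 = (-2) mod 5 = 3; 3 = 3 — holds
Fails at x = 1: LHS = (1³ + 1² - 2) mod 5 = 0 mod 5 = 0; 0 = 3 — FAILS
It is satisfied by some integers in the range but not all.

Answer: Sometimes true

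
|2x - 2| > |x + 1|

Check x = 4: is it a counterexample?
Substitute x = 4 into the relation:
x = 4: LHS = |2·4 - 2| = |6| = 6, RHS = |4 + 1| = |5| = 5; 6 > 5 — holds

The claim holds here, so x = 4 is not a counterexample. (A counterexample exists elsewhere, e.g. x = 1.)

Answer: No, x = 4 is not a counterexample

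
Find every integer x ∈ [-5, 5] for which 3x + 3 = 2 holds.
Track d = LHS − RHS over the integers in [-5, 5]. Equality would need d = 0, but d changes sign only between consecutive integers, jumping over 0:
x = -1: LHS = 3·(-1) + 3 = 0; 0 = 2 — FAILS  (d = -2)
x = 0: LHS = 3·0 + 3 = 3; 3 = 2 — FAILS  (d = 1)
Away from these crossings d keeps a constant sign, and checking every integer in [-5, 5] confirms d ≠ 0 throughout. Hence the two sides are never equal, so the claimed relation (=) fails for every integer in [-5, 5].

Answer: None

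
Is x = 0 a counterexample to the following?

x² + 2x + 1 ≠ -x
Substitute x = 0 into the relation:
x = 0: LHS = 0² + 2·0 + 1 = 1, RHS = -0 = 0; 1 ≠ 0 — holds

The relation holds at x = 0, so it is not a counterexample.

Answer: No, x = 0 is not a counterexample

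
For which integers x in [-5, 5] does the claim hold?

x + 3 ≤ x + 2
Over all integers in [-5, 5], LHS − RHS is smallest at x = 0, where it equals 1:
x = 0: LHS = 0 + 3 = 3, RHS = 0 + 2 = 2; 3 ≤ 2 — FAILS
At the ends of the range:
x = -5: LHS = (-5) + 3 = -2, RHS = (-5) + 2 = -3; -2 ≤ -3 — FAILS
x = 5: LHS = 5 + 3 = 8, RHS = 5 + 2 = 7; 8 ≤ 7 — FAILS
Hence LHS − RHS is never zero or negative, i.e. LHS > RHS throughout, so the claimed relation (≤) fails for every integer in [-5, 5].

Answer: None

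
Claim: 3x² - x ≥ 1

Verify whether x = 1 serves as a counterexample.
Substitute x = 1 into the relation:
x = 1: LHS = 3·1² - 1 = 2; 2 ≥ 1 — holds

The claim holds here, so x = 1 is not a counterexample. (A counterexample exists elsewhere, e.g. x = 0.)

Answer: No, x = 1 is not a counterexample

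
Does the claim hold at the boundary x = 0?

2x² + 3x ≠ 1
x = 0: LHS = 2·0² + 3·0 = 0; 0 ≠ 1 — holds

The relation is satisfied at x = 0.

Answer: Yes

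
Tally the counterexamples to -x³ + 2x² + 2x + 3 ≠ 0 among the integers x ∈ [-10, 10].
Counterexamples in [-10, 10]: {3}.

Counting them gives 1 values.

Answer: 1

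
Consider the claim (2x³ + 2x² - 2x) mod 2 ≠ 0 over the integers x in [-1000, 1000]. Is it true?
The claim fails at x = 0:
x = 0: LHS = (2·0³ + 2·0² - 2·0) mod 2 = 0 mod 2 = 0; 0 ≠ 0 — FAILS

Because a single integer refutes it, the statement is false.

Answer: False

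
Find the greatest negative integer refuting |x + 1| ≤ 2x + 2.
Testing negative integers from -1 downward:
x = -1: LHS = |(-1) + 1| = |0| = 0, RHS = 2·(-1) + 2 = 0; 0 ≤ 0 — holds
x = -2: LHS = |(-2) + 1| = |-1| = 1, RHS = 2·(-2) + 2 = -2; 1 ≤ -2 — FAILS  ← closest negative counterexample to 0

Answer: x = -2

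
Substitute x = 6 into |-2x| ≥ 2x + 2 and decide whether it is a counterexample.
Substitute x = 6 into the relation:
x = 6: LHS = |-2·6| = |-12| = 12, RHS = 2·6 + 2 = 14; 12 ≥ 14 — FAILS

Since the claim fails at x = 6, this value is a counterexample.

Answer: Yes, x = 6 is a counterexample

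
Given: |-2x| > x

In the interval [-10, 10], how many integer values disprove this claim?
Counterexamples in [-10, 10]: {0}.

Counting them gives 1 values.

Answer: 1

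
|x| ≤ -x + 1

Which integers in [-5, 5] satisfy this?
Holds for: {-5, -4, -3, -2, -1, 0}
Fails for: {1, 2, 3, 4, 5}

Answer: {-5, -4, -3, -2, -1, 0}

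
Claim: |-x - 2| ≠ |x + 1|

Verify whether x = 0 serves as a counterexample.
Substitute x = 0 into the relation:
x = 0: LHS = |-0 - 2| = |-2| = 2, RHS = |0 + 1| = |1| = 1; 2 ≠ 1 — holds

The relation holds at x = 0, so it is not a counterexample.

Answer: No, x = 0 is not a counterexample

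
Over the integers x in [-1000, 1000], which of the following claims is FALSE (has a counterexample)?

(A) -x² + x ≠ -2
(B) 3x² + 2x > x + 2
(A) x = -1: LHS = -(-1)² + (-1) = -2; -2 ≠ -2 — FAILS
(B) x = 0: LHS = 3·0² + 2·0 = 0, RHS = 0 + 2 = 2; 0 > 2 — FAILS

Answer: Both A and B are false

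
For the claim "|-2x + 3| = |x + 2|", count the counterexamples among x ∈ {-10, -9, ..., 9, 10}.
Counterexamples in [-10, 10]: {-10, -9, -8, -7, -6, -5, -4, -3, -2, -1, 0, 1, 2, 3, 4, 6, 7, 8, 9, 10}.

Counting them gives 20 values.

Answer: 20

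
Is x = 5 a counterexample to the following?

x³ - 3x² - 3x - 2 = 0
Substitute x = 5 into the relation:
x = 5: LHS = 5³ - 3·5² - 3·5 - 2 = 33; 33 = 0 — FAILS

Since the claim fails at x = 5, this value is a counterexample.

Answer: Yes, x = 5 is a counterexample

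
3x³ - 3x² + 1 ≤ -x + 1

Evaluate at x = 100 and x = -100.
x = 100: LHS = 3·100³ - 3·100² + 1 = 2970001, RHS = -100 + 1 = -99; 2970001 ≤ -99 — FAILS
x = -100: LHS = 3·(-100)³ - 3·(-100)² + 1 = -3029999, RHS = -(-100) + 1 = 101; -3029999 ≤ 101 — holds

Answer: Partially: fails for x = 100, holds for x = -100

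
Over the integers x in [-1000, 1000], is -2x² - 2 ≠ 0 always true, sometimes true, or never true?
Over all integers in [-1000, 1000], LHS − RHS is always negative; it is closest to 0 at x = 0, where it equals -2:
x = 0: LHS = -2·0² - 2 = -2; -2 ≠ 0 — holds
At the ends of the range:
x = -1000: LHS = -2·(-1000)² - 2 = -2000002; -2000002 ≠ 0 — holds
x = 1000: LHS = -2·1000² - 2 = -2000002; -2000002 ≠ 0 — holds
Hence LHS − RHS is never 0, i.e. the two sides are never equal, so the relation holds for every integer in [-1000, 1000].

No counterexample exists.

Answer: Always true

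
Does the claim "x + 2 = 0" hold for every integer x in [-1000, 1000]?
The claim fails at x = 0:
x = 0: LHS = 0 + 2 = 2; 2 = 0 — FAILS

Because a single integer refutes it, the statement is false.

Answer: False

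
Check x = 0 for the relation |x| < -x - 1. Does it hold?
x = 0: LHS = |0| = 0, RHS = -0 - 1 = -1; 0 < -1 — FAILS

The relation fails at x = 0, so x = 0 is a counterexample.

Answer: No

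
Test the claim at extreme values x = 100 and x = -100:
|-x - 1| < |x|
x = 100: LHS = |-100 - 1| = |-101| = 101, RHS = |100| = 100; 101 < 100 — FAILS
x = -100: LHS = |-(-100) - 1| = |99| = 99, RHS = |-100| = 100; 99 < 100 — holds

Answer: Partially: fails for x = 100, holds for x = -100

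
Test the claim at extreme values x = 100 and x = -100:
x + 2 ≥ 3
x = 100: LHS = 100 + 2 = 102; 102 ≥ 3 — holds
x = -100: LHS = (-100) + 2 = -98; -98 ≥ 3 — FAILS

Answer: Partially: holds for x = 100, fails for x = -100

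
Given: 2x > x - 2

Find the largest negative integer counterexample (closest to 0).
Testing negative integers from -1 downward:
x = -1: LHS = 2·(-1) = -2, RHS = (-1) - 2 = -3; -2 > -3 — holds
x = -2: LHS = 2·(-2) = -4, RHS = (-2) - 2 = -4; -4 > -4 — FAILS  ← closest negative counterexample to 0

Answer: x = -2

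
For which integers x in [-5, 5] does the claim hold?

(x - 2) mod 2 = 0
Holds for: {-4, -2, 0, 2, 4}
Fails for: {-5, -3, -1, 1, 3, 5}

Answer: {-4, -2, 0, 2, 4}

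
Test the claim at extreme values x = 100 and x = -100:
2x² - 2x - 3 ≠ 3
x = 100: LHS = 2·100² - 2·100 - 3 = 19797; 19797 ≠ 3 — holds
x = -100: LHS = 2·(-100)² - 2·(-100) - 3 = 20197; 20197 ≠ 3 — holds

Answer: Yes, holds for both x = 100 and x = -100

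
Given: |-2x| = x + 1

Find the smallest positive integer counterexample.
Testing positive integers:
x = 1: LHS = |-2·1| = |-2| = 2, RHS = 1 + 1 = 2; 2 = 2 — holds
x = 2: LHS = |-2·2| = |-4| = 4, RHS = 2 + 1 = 3; 4 = 3 — FAILS  ← smallest positive counterexample

Answer: x = 2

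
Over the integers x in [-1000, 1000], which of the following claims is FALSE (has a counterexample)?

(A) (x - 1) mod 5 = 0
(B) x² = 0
(A) x = 0: LHS = (0 - 1) mod 5 = (-1) mod 5 = 4; 4 = 0 — FAILS
(B) x = 1: LHS = 1² = 1; 1 = 0 — FAILS

Answer: Both A and B are false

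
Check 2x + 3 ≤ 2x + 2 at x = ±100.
x = 100: LHS = 2·100 + 3 = 203, RHS = 2·100 + 2 = 202; 203 ≤ 202 — FAILS
x = -100: LHS = 2·(-100) + 3 = -197, RHS = 2·(-100) + 2 = -198; -197 ≤ -198 — FAILS

Answer: No, fails for both x = 100 and x = -100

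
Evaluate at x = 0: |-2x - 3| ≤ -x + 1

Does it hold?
x = 0: LHS = |-2·0 - 3| = |-3| = 3, RHS = -0 + 1 = 1; 3 ≤ 1 — FAILS

The relation fails at x = 0, so x = 0 is a counterexample.

Answer: No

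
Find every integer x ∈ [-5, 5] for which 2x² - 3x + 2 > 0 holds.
Over all integers in [-5, 5], LHS − RHS is smallest at x = 1, where it equals 1:
x = 1: LHS = 2·1² - 3·1 + 2 = 1; 1 > 0 — holds
At the ends of the range:
x = -5: LHS = 2·(-5)² - 3·(-5) + 2 = 67; 67 > 0 — holds
x = 5: LHS = 2·5² - 3·5 + 2 = 37; 37 > 0 — holds
Hence LHS − RHS is never zero or negative, i.e. LHS > RHS throughout, so the relation holds for every integer in [-5, 5].

Answer: All integers in [-5, 5]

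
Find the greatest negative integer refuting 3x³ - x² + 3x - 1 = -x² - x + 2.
Testing negative integers from -1 downward:
x = -1: LHS = 3·(-1)³ - (-1)² + 3·(-1) - 1 = -8, RHS = -(-1)² - (-1) + 2 = 2; -8 = 2 — FAILS  ← closest negative counterexample to 0

Answer: x = -1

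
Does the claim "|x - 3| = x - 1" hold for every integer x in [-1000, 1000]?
The claim fails at x = 0:
x = 0: LHS = |0 - 3| = |-3| = 3, RHS = 0 - 1 = -1; 3 = -1 — FAILS

Because a single integer refutes it, the statement is false.

Answer: False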